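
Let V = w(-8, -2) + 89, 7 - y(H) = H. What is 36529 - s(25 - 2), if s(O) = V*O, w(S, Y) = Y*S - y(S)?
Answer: 34459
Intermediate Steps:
y(H) = 7 - H
w(S, Y) = -7 + S + S*Y (w(S, Y) = Y*S - (7 - S) = S*Y + (-7 + S) = -7 + S + S*Y)
V = 90 (V = (-7 - 8 - 8*(-2)) + 89 = (-7 - 8 + 16) + 89 = 1 + 89 = 90)
s(O) = 90*O
36529 - s(25 - 2) = 36529 - 90*(25 - 2) = 36529 - 90*23 = 36529 - 1*2070 = 36529 - 2070 = 34459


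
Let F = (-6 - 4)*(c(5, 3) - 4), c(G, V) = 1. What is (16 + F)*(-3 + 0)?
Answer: -138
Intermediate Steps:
F = 30 (F = (-6 - 4)*(1 - 4) = -10*(-3) = 30)
(16 + F)*(-3 + 0) = (16 + 30)*(-3 + 0) = 46*(-3) = -138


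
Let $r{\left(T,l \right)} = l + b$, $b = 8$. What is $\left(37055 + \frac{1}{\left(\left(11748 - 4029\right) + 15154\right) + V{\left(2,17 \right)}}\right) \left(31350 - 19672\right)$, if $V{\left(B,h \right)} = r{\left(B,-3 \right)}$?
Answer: $\frac{4949978915149}{11439} \approx 4.3273 \cdot 10^{8}$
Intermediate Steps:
$r{\left(T,l \right)} = 8 + l$ ($r{\left(T,l \right)} = l + 8 = 8 + l$)
$V{\left(B,h \right)} = 5$ ($V{\left(B,h \right)} = 8 - 3 = 5$)
$\left(37055 + \frac{1}{\left(\left(11748 - 4029\right) + 15154\right) + V{\left(2,17 \right)}}\right) \left(31350 - 19672\right) = \left(37055 + \frac{1}{\left(\left(11748 - 4029\right) + 15154\right) + 5}\right) \left(31350 - 19672\right) = \left(37055 + \frac{1}{\left(7719 + 15154\right) + 5}\right) 11678 = \left(37055 + \frac{1}{22873 + 5}\right) 11678 = \left(37055 + \frac{1}{22878}\right) 11678 = \frac{847744291}{22878} \cdot 11678 = \frac{4949978915149}{11439}$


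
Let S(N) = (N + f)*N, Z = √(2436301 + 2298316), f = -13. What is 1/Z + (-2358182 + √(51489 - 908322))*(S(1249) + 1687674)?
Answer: -7620318925716 + √4734617/4734617 + 3231438*I*√856833 ≈ -7.6203e+12 + 2.9912e+9*I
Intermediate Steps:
Z = √4734617 ≈ 2175.9
S(N) = N*(-13 + N) (S(N) = (N - 13)*N = (-13 + N)*N = N*(-13 + N))
1/Z + (-2358182 + √(51489 - 908322))*(S(1249) + 1687674) = 1/(√4734617) + (-2358182 + √(51489 - 908322))*(1249*(-13 + 1249) + 1687674) = √4734617/4734617 + (-2358182 + √(-856833))*(1249*1236 + 1687674) = √4734617/4734617 + (-2358182 + I*√856833)*(1543764 + 1687674) = √4734617/4734617 + (-2358182 + I*√856833)*3231438 = √4734617/4734617 + (-7620318925716 + 3231438*I*√856833) = -7620318925716 + √4734617/4734617 + 3231438*I*√856833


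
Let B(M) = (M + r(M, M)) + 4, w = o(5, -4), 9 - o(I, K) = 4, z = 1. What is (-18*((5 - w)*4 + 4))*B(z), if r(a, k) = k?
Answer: -432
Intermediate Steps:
o(I, K) = 5 (o(I, K) = 9 - 1*4 = 9 - 4 = 5)
w = 5
B(M) = 4 + 2*M (B(M) = (M + M) + 4 = 2*M + 4 = 4 + 2*M)
(-18*((5 - w)*4 + 4))*B(z) = (-18*((5 - 1*5)*4 + 4))*(4 + 2*1) = (-18*((5 - 5)*4 + 4))*(4 + 2) = -18*(0*4 + 4)*6 = -18*(0 + 4)*6 = -18*4*6 = -72*6 = -432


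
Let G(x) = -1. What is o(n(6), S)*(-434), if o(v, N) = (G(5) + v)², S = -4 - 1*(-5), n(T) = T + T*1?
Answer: -52514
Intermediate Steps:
n(T) = 2*T (n(T) = T + T = 2*T)
S = 1 (S = -4 + 5 = 1)
o(v, N) = (-1 + v)²
o(n(6), S)*(-434) = (-1 + 2*6)²*(-434) = (-1 + 12)²*(-434) = 11²*(-434) = 121*(-434) = -52514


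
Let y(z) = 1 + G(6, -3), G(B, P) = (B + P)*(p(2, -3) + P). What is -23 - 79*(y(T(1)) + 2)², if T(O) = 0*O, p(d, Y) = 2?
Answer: -23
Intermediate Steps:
T(O) = 0
G(B, P) = (2 + P)*(B + P) (G(B, P) = (B + P)*(2 + P) = (2 + P)*(B + P))
y(z) = -2 (y(z) = 1 + ((-3)² + 2*6 + 2*(-3) + 6*(-3)) = 1 + (9 + 12 - 6 - 18) = 1 - 3 = -2)
-23 - 79*(y(T(1)) + 2)² = -23 - 79*(-2 + 2)² = -23 - 79*0² = -23 - 79*0 = -23 + 0 = -23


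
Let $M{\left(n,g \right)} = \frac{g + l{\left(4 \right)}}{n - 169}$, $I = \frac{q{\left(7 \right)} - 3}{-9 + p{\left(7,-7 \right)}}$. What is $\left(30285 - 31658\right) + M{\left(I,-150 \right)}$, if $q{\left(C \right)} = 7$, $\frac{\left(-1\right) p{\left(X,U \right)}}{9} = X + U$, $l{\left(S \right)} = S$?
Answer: $- \frac{2092511}{1525} \approx -1372.1$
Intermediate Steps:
$p{\left(X,U \right)} = - 9 U - 9 X$ ($p{\left(X,U \right)} = - 9 \left(X + U\right) = - 9 \left(U + X\right) = - 9 U - 9 X$)
$I = - \frac{4}{9}$ ($I = \frac{7 - 3}{-9 - 0} = \frac{4}{-9 + \left(63 - 63\right)} = \frac{4}{-9 + 0} = \frac{4}{-9} = 4 \left(- \frac{1}{9}\right) = - \frac{4}{9} \approx -0.44444$)
$M{\left(n,g \right)} = \frac{4 + g}{-169 + n}$ ($M{\left(n,g \right)} = \frac{g + 4}{n - 169} = \frac{4 + g}{-169 + n}$)
$\left(30285 - 31658\right) + M{\left(I,-150 \right)} = \left(30285 - 31658\right) + \frac{4 - 150}{-169 - \frac{4}{9}} = -1373 + \frac{1}{- \frac{1525}{9}} \left(-146\right) = -1373 - - \frac{1314}{1525} = -1373 + \frac{1314}{1525} = - \frac{2092511}{1525}$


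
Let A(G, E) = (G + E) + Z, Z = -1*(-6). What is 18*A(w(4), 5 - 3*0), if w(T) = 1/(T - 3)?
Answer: 216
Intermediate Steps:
Z = 6
w(T) = 1/(-3 + T)
A(G, E) = 6 + E + G (A(G, E) = (G + E) + 6 = (E + G) + 6 = 6 + E + G)
18*A(w(4), 5 - 3*0) = 18*(6 + (5 - 3*0) + 1/(-3 + 4)) = 18*(6 + (5 + 0) + 1/1) = 18*(6 + 5 + 1) = 18*12 = 216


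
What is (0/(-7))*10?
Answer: 0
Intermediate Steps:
(0/(-7))*10 = (0*(-⅐))*10 = 0*10 = 0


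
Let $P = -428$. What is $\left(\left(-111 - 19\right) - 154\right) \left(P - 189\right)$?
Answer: $175228$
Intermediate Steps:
$\left(\left(-111 - 19\right) - 154\right) \left(P - 189\right) = \left(\left(-111 - 19\right) - 154\right) \left(-428 - 189\right) = \left(-130 - 154\right) \left(-617\right) = \left(-284\right) \left(-617\right) = 175228$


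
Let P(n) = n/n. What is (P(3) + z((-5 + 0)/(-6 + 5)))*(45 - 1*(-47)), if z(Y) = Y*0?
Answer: 92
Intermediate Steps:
z(Y) = 0
P(n) = 1
(P(3) + z((-5 + 0)/(-6 + 5)))*(45 - 1*(-47)) = (1 + 0)*(45 - 1*(-47)) = 1*(45 + 47) = 1*92 = 92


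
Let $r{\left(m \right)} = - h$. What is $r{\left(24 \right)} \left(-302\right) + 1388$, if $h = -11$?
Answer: $-1934$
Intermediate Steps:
$r{\left(m \right)} = 11$ ($r{\left(m \right)} = \left(-1\right) \left(-11\right) = 11$)
$r{\left(24 \right)} \left(-302\right) + 1388 = 11 \left(-302\right) + 1388 = -3322 + 1388 = -1934$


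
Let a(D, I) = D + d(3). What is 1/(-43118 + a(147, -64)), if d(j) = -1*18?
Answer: -1/42989 ≈ -2.3262e-5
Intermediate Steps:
d(j) = -18
a(D, I) = -18 + D (a(D, I) = D - 18 = -18 + D)
1/(-43118 + a(147, -64)) = 1/(-43118 + (-18 + 147)) = 1/(-43118 + 129) = 1/(-42989) = -1/42989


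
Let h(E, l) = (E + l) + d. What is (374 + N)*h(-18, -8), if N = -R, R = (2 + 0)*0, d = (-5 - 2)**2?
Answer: 8602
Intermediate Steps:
d = 49 (d = (-7)**2 = 49)
R = 0 (R = 2*0 = 0)
h(E, l) = 49 + E + l (h(E, l) = (E + l) + 49 = 49 + E + l)
N = 0 (N = -1*0 = 0)
(374 + N)*h(-18, -8) = (374 + 0)*(49 - 18 - 8) = 374*23 = 8602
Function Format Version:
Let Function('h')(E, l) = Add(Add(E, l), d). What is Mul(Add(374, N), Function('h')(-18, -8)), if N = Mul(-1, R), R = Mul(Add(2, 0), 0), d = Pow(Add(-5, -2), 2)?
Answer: 8602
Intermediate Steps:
d = 49 (d = Pow(-7, 2) = 49)
R = 0 (R = Mul(2, 0) = 0)
Function('h')(E, l) = Add(49, E, l) (Function('h')(E, l) = Add(Add(E, l), 49) = Add(49, E, l))
N = 0 (N = Mul(-1, 0) = 0)
Mul(Add(374, N), Function('h')(-18, -8)) = Mul(Add(374, 0), Add(49, -18, -8)) = Mul(374, 23) = 8602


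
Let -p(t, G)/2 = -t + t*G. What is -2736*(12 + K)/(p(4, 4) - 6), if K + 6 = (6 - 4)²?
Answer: 912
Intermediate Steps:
p(t, G) = 2*t - 2*G*t (p(t, G) = -2*(-t + t*G) = -2*(-t + G*t) = 2*t - 2*G*t)
K = -2 (K = -6 + (6 - 4)² = -6 + 2² = -6 + 4 = -2)
-2736*(12 + K)/(p(4, 4) - 6) = -2736*(12 - 2)/(2*4*(1 - 1*4) - 6) = -27360/(2*4*(1 - 4) - 6) = -27360/(2*4*(-3) - 6) = -27360/(-24 - 6) = -27360/(-30) = -27360*(-1)/30 = -2736*(-⅓) = 912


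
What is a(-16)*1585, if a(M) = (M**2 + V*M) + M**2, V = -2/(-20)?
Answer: 808984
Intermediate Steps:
V = 1/10 (V = -2*(-1/20) = 1/10 ≈ 0.10000)
a(M) = 2*M**2 + M/10 (a(M) = (M**2 + M/10) + M**2 = 2*M**2 + M/10)
a(-16)*1585 = ((1/10)*(-16)*(1 + 20*(-16)))*1585 = ((1/10)*(-16)*(1 - 320))*1585 = ((1/10)*(-16)*(-319))*1585 = (2552/5)*1585 = 808984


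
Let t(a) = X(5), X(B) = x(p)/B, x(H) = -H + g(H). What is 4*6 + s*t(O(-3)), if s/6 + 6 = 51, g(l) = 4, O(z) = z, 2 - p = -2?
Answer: 24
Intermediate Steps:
p = 4 (p = 2 - 1*(-2) = 2 + 2 = 4)
s = 270 (s = -36 + 6*51 = -36 + 306 = 270)
x(H) = 4 - H (x(H) = -H + 4 = 4 - H)
X(B) = 0 (X(B) = (4 - 1*4)/B = (4 - 4)/B = 0/B = 0)
t(a) = 0
4*6 + s*t(O(-3)) = 4*6 + 270*0 = 24 + 0 = 24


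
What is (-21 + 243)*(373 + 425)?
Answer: 177156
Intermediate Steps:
(-21 + 243)*(373 + 425) = 222*798 = 177156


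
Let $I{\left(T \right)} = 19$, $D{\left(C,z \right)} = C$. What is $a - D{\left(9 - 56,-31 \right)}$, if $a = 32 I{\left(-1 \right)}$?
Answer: $655$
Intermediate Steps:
$a = 608$ ($a = 32 \cdot 19 = 608$)
$a - D{\left(9 - 56,-31 \right)} = 608 - \left(9 - 56\right) = 608 - -47 = 608 + 47 = 655$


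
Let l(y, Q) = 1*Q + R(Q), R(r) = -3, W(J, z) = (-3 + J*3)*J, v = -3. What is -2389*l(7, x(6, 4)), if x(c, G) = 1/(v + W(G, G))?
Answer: 234122/33 ≈ 7094.6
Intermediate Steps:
W(J, z) = J*(-3 + 3*J) (W(J, z) = (-3 + 3*J)*J = J*(-3 + 3*J))
x(c, G) = 1/(-3 + 3*G*(-1 + G))
l(y, Q) = -3 + Q (l(y, Q) = 1*Q - 3 = Q - 3 = -3 + Q)
-2389*l(7, x(6, 4)) = -2389*(-3 + 1/(3*(-1 + 4*(-1 + 4)))) = -2389*(-3 + 1/(3*(-1 + 4*3))) = -2389*(-3 + 1/(3*(-1 + 12))) = -2389*(-3 + (⅓)/11) = -2389*(-3 + (⅓)*(1/11)) = -2389*(-3 + 1/33) = -2389*(-98/33) = 234122/33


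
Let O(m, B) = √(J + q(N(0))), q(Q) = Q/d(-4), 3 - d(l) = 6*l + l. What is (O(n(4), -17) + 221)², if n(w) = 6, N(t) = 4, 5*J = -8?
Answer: 7570127/155 + 884*I*√8835/155 ≈ 48840.0 + 536.07*I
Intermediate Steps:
J = -8/5 (J = (⅕)*(-8) = -8/5 ≈ -1.6000)
d(l) = 3 - 7*l (d(l) = 3 - (6*l + l) = 3 - 7*l)
q(Q) = Q/31 (q(Q) = Q/(3 - 7*(-4)) = Q/(3 + 28) = Q/31)
O(m, B) = 2*I*√8835/155 (O(m, B) = √(-8/5 + (1/31)*4) = √(-8/5 + 4/31) = √(-228/155) = 2*I*√8835/155)
(O(n(4), -17) + 221)² = (2*I*√8835/155 + 221)² = (221 + 2*I*√8835/155)²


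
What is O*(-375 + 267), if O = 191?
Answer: -20628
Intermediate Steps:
O*(-375 + 267) = 191*(-375 + 267) = 191*(-108) = -20628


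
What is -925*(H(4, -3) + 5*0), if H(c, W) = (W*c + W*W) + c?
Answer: -925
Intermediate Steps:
H(c, W) = c + W² + W*c (H(c, W) = (W*c + W²) + c = (W² + W*c) + c = c + W² + W*c)
-925*(H(4, -3) + 5*0) = -925*((4 + (-3)² - 3*4) + 5*0) = -925*((4 + 9 - 12) + 0) = -925*(1 + 0) = -925*1 = -925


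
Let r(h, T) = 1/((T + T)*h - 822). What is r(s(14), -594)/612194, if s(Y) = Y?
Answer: -1/10685234076 ≈ -9.3587e-11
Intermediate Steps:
r(h, T) = 1/(-822 + 2*T*h) (r(h, T) = 1/((2*T)*h - 822) = 1/(2*T*h - 822) = 1/(-822 + 2*T*h))
r(s(14), -594)/612194 = (1/(2*(-411 - 594*14)))/612194 = (1/(2*(-411 - 8316)))*(1/612194) = ((½)/(-8727))*(1/612194) = ((½)*(-1/8727))*(1/612194) = -1/17454*1/612194 = -1/10685234076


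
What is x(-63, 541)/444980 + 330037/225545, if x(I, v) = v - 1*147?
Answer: 14694872899/10036301410 ≈ 1.4642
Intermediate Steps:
x(I, v) = -147 + v (x(I, v) = v - 147 = -147 + v)
x(-63, 541)/444980 + 330037/225545 = (-147 + 541)/444980 + 330037/225545 = 394*(1/444980) + 330037*(1/225545) = 197/222490 + 330037/225545 = 14694872899/10036301410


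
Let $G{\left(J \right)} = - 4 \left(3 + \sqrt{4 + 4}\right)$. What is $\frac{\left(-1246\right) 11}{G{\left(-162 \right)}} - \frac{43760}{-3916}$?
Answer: $\frac{20149141}{1958} - 6853 \sqrt{2} \approx 599.07$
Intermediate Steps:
$G{\left(J \right)} = -12 - 8 \sqrt{2}$ ($G{\left(J \right)} = - 4 \left(3 + \sqrt{8}\right) = - 4 \left(3 + 2 \sqrt{2}\right) = -12 - 8 \sqrt{2}$)
$\frac{\left(-1246\right) 11}{G{\left(-162 \right)}} - \frac{43760}{-3916} = \frac{\left(-1246\right) 11}{-12 - 8 \sqrt{2}} - \frac{43760}{-3916} = - \frac{13706}{-12 - 8 \sqrt{2}} - - \frac{10940}{979} = - \frac{13706}{-12 - 8 \sqrt{2}} + \frac{10940}{979} = \frac{10940}{979} - \frac{13706}{-12 - 8 \sqrt{2}}$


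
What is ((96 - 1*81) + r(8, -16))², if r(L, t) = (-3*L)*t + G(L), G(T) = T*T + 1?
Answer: 215296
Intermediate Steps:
G(T) = 1 + T² (G(T) = T² + 1 = 1 + T²)
r(L, t) = 1 + L² - 3*L*t (r(L, t) = (-3*L)*t + (1 + L²) = -3*L*t + (1 + L²) = 1 + L² - 3*L*t)
((96 - 1*81) + r(8, -16))² = ((96 - 1*81) + (1 + 8² - 3*8*(-16)))² = ((96 - 81) + (1 + 64 + 384))² = (15 + 449)² = 464² = 215296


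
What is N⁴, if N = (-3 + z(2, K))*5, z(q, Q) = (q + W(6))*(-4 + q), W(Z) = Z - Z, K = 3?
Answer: 1500625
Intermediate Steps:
W(Z) = 0
z(q, Q) = q*(-4 + q) (z(q, Q) = (q + 0)*(-4 + q) = q*(-4 + q))
N = -35 (N = (-3 + 2*(-4 + 2))*5 = (-3 + 2*(-2))*5 = (-3 - 4)*5 = -7*5 = -35)
N⁴ = (-35)⁴ = 1500625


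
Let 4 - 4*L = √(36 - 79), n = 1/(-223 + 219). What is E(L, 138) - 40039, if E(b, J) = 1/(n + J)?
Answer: -22061485/551 ≈ -40039.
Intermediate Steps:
n = -¼ (n = 1/(-4) = -¼ ≈ -0.25000)
L = 1 - I*√43/4 (L = 1 - √(36 - 79)/4 = 1 - I*√43/4 ≈ 1.0 - 1.6394*I)
E(b, J) = 1/(-¼ + J)
E(L, 138) - 40039 = 4/(-1 + 4*138) - 40039 = 4/(-1 + 552) - 40039 = 4/551 - 40039 = -22061485/551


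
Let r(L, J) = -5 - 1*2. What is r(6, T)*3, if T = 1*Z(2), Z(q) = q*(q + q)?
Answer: -21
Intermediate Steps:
Z(q) = 2*q**2 (Z(q) = q*(2*q) = 2*q**2)
T = 8 (T = 1*(2*2**2) = 1*(2*4) = 1*8 = 8)
r(L, J) = -7 (r(L, J) = -5 - 2 = -7)
r(6, T)*3 = -7*3 = -21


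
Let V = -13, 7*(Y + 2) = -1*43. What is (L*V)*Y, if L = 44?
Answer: 32604/7 ≈ 4657.7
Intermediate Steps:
Y = -57/7 (Y = -2 + (-1*43)/7 = -2 + (⅐)*(-43) = -2 - 43/7 = -57/7 ≈ -8.1429)
(L*V)*Y = (44*(-13))*(-57/7) = -572*(-57/7) = 32604/7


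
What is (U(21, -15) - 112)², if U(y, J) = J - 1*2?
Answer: 16641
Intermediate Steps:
U(y, J) = -2 + J (U(y, J) = J - 2 = -2 + J)
(U(21, -15) - 112)² = ((-2 - 15) - 112)² = (-17 - 112)² = (-129)² = 16641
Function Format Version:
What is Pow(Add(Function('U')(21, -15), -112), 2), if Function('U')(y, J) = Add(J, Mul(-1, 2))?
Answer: 16641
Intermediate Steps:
Function('U')(y, J) = Add(-2, J) (Function('U')(y, J) = Add(J, -2) = Add(-2, J))
Pow(Add(Function('U')(21, -15), -112), 2) = Pow(Add(Add(-2, -15), -112), 2) = Pow(Add(-17, -112), 2) = Pow(-129, 2) = 16641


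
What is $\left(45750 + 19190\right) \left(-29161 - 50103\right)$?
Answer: $-5147404160$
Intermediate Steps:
$\left(45750 + 19190\right) \left(-29161 - 50103\right) = 64940 \left(-79264\right) = -5147404160$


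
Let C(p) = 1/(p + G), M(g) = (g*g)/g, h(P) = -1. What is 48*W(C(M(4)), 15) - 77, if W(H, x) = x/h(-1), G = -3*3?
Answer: -797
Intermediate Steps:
G = -9
M(g) = g (M(g) = g**2/g = g)
C(p) = 1/(-9 + p) (C(p) = 1/(p - 9) = 1/(-9 + p))
W(H, x) = -x (W(H, x) = x/(-1) = x*(-1) = -x)
48*W(C(M(4)), 15) - 77 = 48*(-1*15) - 77 = 48*(-15) - 77 = -720 - 77 = -797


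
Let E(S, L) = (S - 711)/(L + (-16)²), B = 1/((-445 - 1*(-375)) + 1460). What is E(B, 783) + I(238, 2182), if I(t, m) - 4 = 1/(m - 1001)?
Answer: 5656722941/1705612010 ≈ 3.3165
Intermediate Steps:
I(t, m) = 4 + 1/(-1001 + m) (I(t, m) = 4 + 1/(m - 1001) = 4 + 1/(-1001 + m))
B = 1/1390 (B = 1/((-445 + 375) + 1460) = 1/(-70 + 1460) = 1/1390 ≈ 0.00071942)
E(S, L) = (-711 + S)/(256 + L) (E(S, L) = (-711 + S)/(L + 256) = (-711 + S)/(256 + L))
E(B, 783) + I(238, 2182) = (-711 + 1/1390)/(256 + 783) + (-4003 + 4*2182)/(-1001 + 2182) = -988289/1390/1039 + (-4003 + 8728)/1181 = (1/1039)*(-988289/1390) + (1/1181)*4725 = -988289/1444210 + 4725/1181 = 5656722941/1705612010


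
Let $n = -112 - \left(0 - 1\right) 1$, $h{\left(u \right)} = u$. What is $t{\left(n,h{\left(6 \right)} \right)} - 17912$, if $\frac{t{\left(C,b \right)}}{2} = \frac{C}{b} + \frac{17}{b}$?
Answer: $- \frac{53830}{3} \approx -17943.0$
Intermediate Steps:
$n = -111$ ($n = -112 - \left(-1\right) 1 = -112 - -1 = -112 + 1 = -111$)
$t{\left(C,b \right)} = \frac{34}{b} + \frac{2 C}{b}$ ($t{\left(C,b \right)} = 2 \left(\frac{C}{b} + \frac{17}{b}\right) = 2 \left(\frac{17}{b} + \frac{C}{b}\right) = \frac{34}{b} + \frac{2 C}{b}$)
$t{\left(n,h{\left(6 \right)} \right)} - 17912 = \frac{2 \left(17 - 111\right)}{6} - 17912 = 2 \cdot \frac{1}{6} \left(-94\right) - 17912 = - \frac{94}{3} - 17912 = - \frac{53830}{3}$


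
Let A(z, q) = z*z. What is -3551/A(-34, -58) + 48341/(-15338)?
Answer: -55173717/8865364 ≈ -6.2235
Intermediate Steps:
A(z, q) = z²
-3551/A(-34, -58) + 48341/(-15338) = -3551/((-34)²) + 48341/(-15338) = -3551/1156 + 48341*(-1/15338) = -3551*1/1156 - 48341/15338 = -3551/1156 - 48341/15338 = -55173717/8865364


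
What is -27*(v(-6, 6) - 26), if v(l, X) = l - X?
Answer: 1026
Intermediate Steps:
-27*(v(-6, 6) - 26) = -27*((-6 - 1*6) - 26) = -27*((-6 - 6) - 26) = -27*(-12 - 26) = -27*(-38) = 1026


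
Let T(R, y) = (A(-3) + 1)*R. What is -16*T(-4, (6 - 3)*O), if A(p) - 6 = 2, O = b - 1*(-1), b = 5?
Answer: 576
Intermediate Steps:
O = 6 (O = 5 - 1*(-1) = 5 + 1 = 6)
A(p) = 8 (A(p) = 6 + 2 = 8)
T(R, y) = 9*R (T(R, y) = (8 + 1)*R = 9*R)
-16*T(-4, (6 - 3)*O) = -144*(-4) = -16*(-36) = 576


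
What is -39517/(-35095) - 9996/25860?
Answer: 2237000/3025189 ≈ 0.73946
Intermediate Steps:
-39517/(-35095) - 9996/25860 = -39517*(-1/35095) - 9996*1/25860 = 39517/35095 - 833/2155 = 2237000/3025189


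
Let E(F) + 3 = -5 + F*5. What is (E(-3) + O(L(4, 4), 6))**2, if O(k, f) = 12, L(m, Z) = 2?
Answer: 121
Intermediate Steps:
E(F) = -8 + 5*F (E(F) = -3 + (-5 + F*5) = -3 + (-5 + 5*F) = -8 + 5*F)
(E(-3) + O(L(4, 4), 6))**2 = ((-8 + 5*(-3)) + 12)**2 = ((-8 - 15) + 12)**2 = (-23 + 12)**2 = (-11)**2 = 121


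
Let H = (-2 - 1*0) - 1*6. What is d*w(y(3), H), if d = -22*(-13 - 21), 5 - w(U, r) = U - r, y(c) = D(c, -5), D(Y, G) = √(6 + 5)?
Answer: -2244 - 748*√11 ≈ -4724.8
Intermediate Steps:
H = -8 (H = (-2 + 0) - 6 = -2 - 6 = -8)
D(Y, G) = √11
y(c) = √11
w(U, r) = 5 + r - U (w(U, r) = 5 - (U - r) = 5 + (r - U) = 5 + r - U)
d = 748 (d = -22*(-34) = 748)
d*w(y(3), H) = 748*(5 - 8 - √11) = 748*(-3 - √11) = -2244 - 748*√11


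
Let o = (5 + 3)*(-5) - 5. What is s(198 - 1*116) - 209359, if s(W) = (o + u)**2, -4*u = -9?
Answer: -3320503/16 ≈ -2.0753e+5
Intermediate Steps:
u = 9/4 (u = -1/4*(-9) = 9/4 ≈ 2.2500)
o = -45 (o = 8*(-5) - 5 = -40 - 5 = -45)
s(W) = 29241/16 (s(W) = (-45 + 9/4)**2 = (-171/4)**2 = 29241/16)
s(198 - 1*116) - 209359 = 29241/16 - 209359 = -3320503/16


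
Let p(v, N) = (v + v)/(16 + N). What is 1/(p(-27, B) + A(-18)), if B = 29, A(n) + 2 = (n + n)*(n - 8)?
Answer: 5/4664 ≈ 0.0010720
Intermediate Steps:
A(n) = -2 + 2*n*(-8 + n) (A(n) = -2 + (n + n)*(n - 8) = -2 + (2*n)*(-8 + n) = -2 + 2*n*(-8 + n))
p(v, N) = 2*v/(16 + N) (p(v, N) = (2*v)/(16 + N) = 2*v/(16 + N))
1/(p(-27, B) + A(-18)) = 1/(2*(-27)/(16 + 29) + (-2 - 16*(-18) + 2*(-18)²)) = 1/(2*(-27)/45 + (-2 + 288 + 2*324)) = 1/(2*(-27)*(1/45) + (-2 + 288 + 648)) = 1/(-6/5 + 934) = 1/(4664/5) = 5/4664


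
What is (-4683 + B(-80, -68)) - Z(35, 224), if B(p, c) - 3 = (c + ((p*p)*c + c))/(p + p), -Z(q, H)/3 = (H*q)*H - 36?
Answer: 105328257/20 ≈ 5.2664e+6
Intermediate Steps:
Z(q, H) = 108 - 3*q*H² (Z(q, H) = -3*((H*q)*H - 36) = -3*(q*H² - 36) = -3*(-36 + q*H²) = 108 - 3*q*H²)
B(p, c) = 3 + (2*c + c*p²)/(2*p) (B(p, c) = 3 + (c + ((p*p)*c + c))/(p + p) = 3 + (c + (p²*c + c))/((2*p)) = 3 + (c + (c*p² + c))*(1/(2*p)) = 3 + (c + (c + c*p²))*(1/(2*p)) = 3 + (2*c + c*p²)*(1/(2*p)) = 3 + (2*c + c*p²)/(2*p))
(-4683 + B(-80, -68)) - Z(35, 224) = (-4683 + (3 - 68/(-80) + (½)*(-68)*(-80))) - (108 - 3*35*224²) = (-4683 + (3 - 68*(-1/80) + 2720)) - (108 - 3*35*50176) = (-4683 + (3 + 17/20 + 2720)) - (108 - 5268480) = (-4683 + 54477/20) - 1*(-5268372) = -39183/20 + 5268372 = 105328257/20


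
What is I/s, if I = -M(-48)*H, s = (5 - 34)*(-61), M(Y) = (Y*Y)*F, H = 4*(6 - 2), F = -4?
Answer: 147456/1769 ≈ 83.356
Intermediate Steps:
H = 16 (H = 4*4 = 16)
M(Y) = -4*Y**2 (M(Y) = (Y*Y)*(-4) = Y**2*(-4) = -4*Y**2)
s = 1769 (s = -29*(-61) = 1769)
I = 147456 (I = -(-4*(-48)**2)*16 = -(-4*2304)*16 = -(-9216)*16 = -1*(-147456) = 147456)
I/s = 147456/1769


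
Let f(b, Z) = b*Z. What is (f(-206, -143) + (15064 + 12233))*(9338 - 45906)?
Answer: -2075416840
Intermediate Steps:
f(b, Z) = Z*b
(f(-206, -143) + (15064 + 12233))*(9338 - 45906) = (-143*(-206) + (15064 + 12233))*(9338 - 45906) = (29458 + 27297)*(-36568) = 56755*(-36568) = -2075416840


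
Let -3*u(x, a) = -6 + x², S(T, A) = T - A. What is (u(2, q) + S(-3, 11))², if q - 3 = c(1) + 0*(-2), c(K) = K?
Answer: 1600/9 ≈ 177.78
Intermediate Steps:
q = 4 (q = 3 + (1 + 0*(-2)) = 3 + (1 + 0) = 3 + 1 = 4)
u(x, a) = 2 - x²/3 (u(x, a) = -(-6 + x²)/3 = 2 - x²/3)
(u(2, q) + S(-3, 11))² = ((2 - ⅓*2²) + (-3 - 1*11))² = ((2 - ⅓*4) + (-3 - 11))² = ((2 - 4/3) - 14)² = (⅔ - 14)² = (-40/3)² = 1600/9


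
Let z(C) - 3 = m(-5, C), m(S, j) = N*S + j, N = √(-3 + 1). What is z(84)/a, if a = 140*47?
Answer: 87/6580 - I*√2/1316 ≈ 0.013222 - 0.0010746*I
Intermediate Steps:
N = I*√2 (N = √(-2) = I*√2 ≈ 1.4142*I)
m(S, j) = j + I*S*√2 (m(S, j) = (I*√2)*S + j = I*S*√2 + j = j + I*S*√2)
z(C) = 3 + C - 5*I*√2 (z(C) = 3 + (C + I*(-5)*√2) = 3 + (C - 5*I*√2) = 3 + C - 5*I*√2)
a = 6580
z(84)/a = (3 + 84 - 5*I*√2)/6580 = (87 - 5*I*√2)*(1/6580) = 87/6580 - I*√2/1316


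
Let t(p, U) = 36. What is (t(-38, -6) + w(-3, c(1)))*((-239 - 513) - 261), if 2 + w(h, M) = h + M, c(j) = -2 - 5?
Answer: -24312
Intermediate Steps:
c(j) = -7
w(h, M) = -2 + M + h (w(h, M) = -2 + (h + M) = -2 + (M + h) = -2 + M + h)
(t(-38, -6) + w(-3, c(1)))*((-239 - 513) - 261) = (36 + (-2 - 7 - 3))*((-239 - 513) - 261) = (36 - 12)*(-752 - 261) = 24*(-1013) = -24312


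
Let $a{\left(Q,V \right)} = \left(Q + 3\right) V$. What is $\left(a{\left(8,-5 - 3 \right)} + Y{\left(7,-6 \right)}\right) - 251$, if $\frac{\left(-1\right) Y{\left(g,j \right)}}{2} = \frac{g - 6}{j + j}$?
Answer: $- \frac{2033}{6} \approx -338.83$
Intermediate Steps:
$Y{\left(g,j \right)} = - \frac{-6 + g}{j}$ ($Y{\left(g,j \right)} = - 2 \frac{g - 6}{j + j} = - 2 \frac{-6 + g}{2 j} = - \frac{-6 + g}{j}$)
$a{\left(Q,V \right)} = V \left(3 + Q\right)$ ($a{\left(Q,V \right)} = \left(3 + Q\right) V = V \left(3 + Q\right)$)
$\left(a{\left(8,-5 - 3 \right)} + Y{\left(7,-6 \right)}\right) - 251 = \left(\left(-5 - 3\right) \left(3 + 8\right) + \frac{6 - 7}{-6}\right) - 251 = \left(\left(-8\right) 11 - \frac{6 - 7}{6}\right) - 251 = \left(-88 - - \frac{1}{6}\right) - 251 = \left(-88 + \frac{1}{6}\right) - 251 = - \frac{527}{6} - 251 = - \frac{2033}{6}$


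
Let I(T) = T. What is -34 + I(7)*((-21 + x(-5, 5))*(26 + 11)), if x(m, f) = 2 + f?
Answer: -3660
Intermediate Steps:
-34 + I(7)*((-21 + x(-5, 5))*(26 + 11)) = -34 + 7*((-21 + (2 + 5))*(26 + 11)) = -34 + 7*((-21 + 7)*37) = -34 + 7*(-14*37) = -34 + 7*(-518) = -34 - 3626 = -3660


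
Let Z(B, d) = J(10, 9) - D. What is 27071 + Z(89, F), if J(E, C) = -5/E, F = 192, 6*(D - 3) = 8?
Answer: 162397/6 ≈ 27066.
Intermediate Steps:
D = 13/3 (D = 3 + (⅙)*8 = 3 + 4/3 = 13/3 ≈ 4.3333)
Z(B, d) = -29/6 (Z(B, d) = -5/10 - 1*13/3 = -5*⅒ - 13/3 = -½ - 13/3 = -29/6)
27071 + Z(89, F) = 27071 - 29/6 = 162397/6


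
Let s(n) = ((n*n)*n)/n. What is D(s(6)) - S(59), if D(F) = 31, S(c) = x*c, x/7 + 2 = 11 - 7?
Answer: -795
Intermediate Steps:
x = 14 (x = -14 + 7*(11 - 7) = -14 + 7*4 = -14 + 28 = 14)
s(n) = n² (s(n) = (n²*n)/n = n³/n = n²)
S(c) = 14*c
D(s(6)) - S(59) = 31 - 14*59 = 31 - 1*826 = 31 - 826 = -795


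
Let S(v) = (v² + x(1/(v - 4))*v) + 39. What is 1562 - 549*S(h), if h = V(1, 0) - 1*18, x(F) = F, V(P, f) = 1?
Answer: -1252681/7 ≈ -1.7895e+5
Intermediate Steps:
h = -17 (h = 1 - 1*18 = 1 - 18 = -17)
S(v) = 39 + v² + v/(-4 + v) (S(v) = (v² + v/(v - 4)) + 39 = (v² + v/(-4 + v)) + 39 = 39 + v² + v/(-4 + v))
1562 - 549*S(h) = 1562 - 549*(-17 + (-4 - 17)*(39 + (-17)²))/(-4 - 17) = 1562 - 549*(-17 - 21*(39 + 289))/(-21) = 1562 - (-183)*(-17 - 21*328)/7 = 1562 - (-183)*(-17 - 6888)/7 = 1562 - (-183)*(-6905)/7 = 1562 - 549*6905/21 = 1562 - 1263615/7 = -1252681/7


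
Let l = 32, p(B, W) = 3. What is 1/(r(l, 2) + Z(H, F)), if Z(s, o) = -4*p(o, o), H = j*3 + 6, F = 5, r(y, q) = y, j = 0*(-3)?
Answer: 1/20 ≈ 0.050000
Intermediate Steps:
j = 0
H = 6 (H = 0*3 + 6 = 0 + 6 = 6)
Z(s, o) = -12 (Z(s, o) = -4*3 = -12)
1/(r(l, 2) + Z(H, F)) = 1/(32 - 12) = 1/20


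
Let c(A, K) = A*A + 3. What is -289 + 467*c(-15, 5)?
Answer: 106187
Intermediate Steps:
c(A, K) = 3 + A² (c(A, K) = A² + 3 = 3 + A²)
-289 + 467*c(-15, 5) = -289 + 467*(3 + (-15)²) = -289 + 467*(3 + 225) = -289 + 467*228 = -289 + 106476 = 106187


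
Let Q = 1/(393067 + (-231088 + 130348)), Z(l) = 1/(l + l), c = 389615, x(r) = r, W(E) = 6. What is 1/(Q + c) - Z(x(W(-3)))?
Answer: -18981912697/227789968212 ≈ -0.083331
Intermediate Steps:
Z(l) = 1/(2*l)
Q = 1/292327 (Q = 1/(393067 - 100740) = 1/292327 ≈ 3.4208e-6)
1/(Q + c) - Z(x(W(-3))) = 1/(1/292327 + 389615) - 1/(2*6) = 1/(113894984106/292327) - 1/(2*6) = 292327/113894984106 - 1*1/12 = 292327/113894984106 - 1/12 = -18981912697/227789968212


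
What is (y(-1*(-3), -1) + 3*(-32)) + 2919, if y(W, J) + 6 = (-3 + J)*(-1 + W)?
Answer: 2809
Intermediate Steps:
y(W, J) = -6 + (-1 + W)*(-3 + J) (y(W, J) = -6 + (-3 + J)*(-1 + W) = -6 + (-1 + W)*(-3 + J))
(y(-1*(-3), -1) + 3*(-32)) + 2919 = ((-3 - 1*(-1) - (-3)*(-3) - (-1)*(-3)) + 3*(-32)) + 2919 = ((-3 + 1 - 3*3 - 1*3) - 96) + 2919 = ((-3 + 1 - 9 - 3) - 96) + 2919 = (-14 - 96) + 2919 = -110 + 2919 = 2809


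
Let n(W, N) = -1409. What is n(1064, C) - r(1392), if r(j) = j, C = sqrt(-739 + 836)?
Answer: -2801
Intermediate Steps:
C = sqrt(97) ≈ 9.8489
n(1064, C) - r(1392) = -1409 - 1*1392 = -1409 - 1392 = -2801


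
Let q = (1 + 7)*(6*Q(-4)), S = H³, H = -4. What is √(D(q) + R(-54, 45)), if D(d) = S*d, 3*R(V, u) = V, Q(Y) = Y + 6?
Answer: I*√6162 ≈ 78.498*I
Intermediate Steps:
Q(Y) = 6 + Y
R(V, u) = V/3
S = -64 (S = (-4)³ = -64)
q = 96 (q = (1 + 7)*(6*(6 - 4)) = 8*(6*2) = 8*12 = 96)
D(d) = -64*d
√(D(q) + R(-54, 45)) = √(-64*96 + (⅓)*(-54)) = √(-6144 - 18) = √(-6162) = I*√6162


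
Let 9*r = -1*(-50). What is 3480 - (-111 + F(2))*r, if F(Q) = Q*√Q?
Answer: 12290/3 - 100*√2/9 ≈ 4081.0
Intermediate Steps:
r = 50/9 (r = (-1*(-50))/9 = (⅑)*50 = 50/9 ≈ 5.5556)
F(Q) = Q^(3/2)
3480 - (-111 + F(2))*r = 3480 - (-111 + 2^(3/2))*50/9 = 3480 - (-111 + 2*√2)*50/9 = 3480 - (-1850/3 + 100*√2/9) = 3480 + (1850/3 - 100*√2/9) = 12290/3 - 100*√2/9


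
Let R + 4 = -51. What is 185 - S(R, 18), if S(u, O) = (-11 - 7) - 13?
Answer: 216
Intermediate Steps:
R = -55 (R = -4 - 51 = -55)
S(u, O) = -31 (S(u, O) = -18 - 13 = -31)
185 - S(R, 18) = 185 - 1*(-31) = 185 + 31 = 216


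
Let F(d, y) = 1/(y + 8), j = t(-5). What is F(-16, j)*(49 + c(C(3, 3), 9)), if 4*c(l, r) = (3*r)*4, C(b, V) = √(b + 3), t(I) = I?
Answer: 76/3 ≈ 25.333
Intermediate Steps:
j = -5
F(d, y) = 1/(8 + y)
C(b, V) = √(3 + b)
c(l, r) = 3*r (c(l, r) = ((3*r)*4)/4 = (12*r)/4 = 3*r)
F(-16, j)*(49 + c(C(3, 3), 9)) = (49 + 3*9)/(8 - 5) = (49 + 27)/3 = (⅓)*76 = 76/3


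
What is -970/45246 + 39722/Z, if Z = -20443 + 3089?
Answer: -453523748/196299771 ≈ -2.3104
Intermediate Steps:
Z = -17354
-970/45246 + 39722/Z = -970/45246 + 39722/(-17354) = -970*1/45246 + 39722*(-1/17354) = -485/22623 - 19861/8677 = -453523748/196299771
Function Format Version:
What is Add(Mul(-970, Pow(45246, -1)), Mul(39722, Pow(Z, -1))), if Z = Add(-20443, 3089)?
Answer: Rational(-453523748, 196299771) ≈ -2.3104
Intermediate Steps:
Z = -17354
Add(Mul(-970, Pow(45246, -1)), Mul(39722, Pow(Z, -1))) = Add(Mul(-970, Pow(45246, -1)), Mul(39722, Pow(-17354, -1))) = Add(Mul(-970, Rational(1, 45246)), Mul(39722, Rational(-1, 17354))) = Add(Rational(-485, 22623), Rational(-19861, 8677)) = Rational(-453523748, 196299771)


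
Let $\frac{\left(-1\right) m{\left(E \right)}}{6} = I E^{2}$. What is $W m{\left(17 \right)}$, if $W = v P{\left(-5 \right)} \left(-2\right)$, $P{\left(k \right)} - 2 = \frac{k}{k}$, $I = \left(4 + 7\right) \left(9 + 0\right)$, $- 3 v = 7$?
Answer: $-2403324$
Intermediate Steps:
$v = - \frac{7}{3}$ ($v = \left(- \frac{1}{3}\right) 7 = - \frac{7}{3} \approx -2.3333$)
$I = 99$ ($I = 11 \cdot 9 = 99$)
$m{\left(E \right)} = - 594 E^{2}$ ($m{\left(E \right)} = - 6 \cdot 99 E^{2} = - 594 E^{2}$)
$P{\left(k \right)} = 3$ ($P{\left(k \right)} = 2 + \frac{k}{k} = 2 + 1 = 3$)
$W = 14$ ($W = \left(- \frac{7}{3}\right) 3 \left(-2\right) = \left(-7\right) \left(-2\right) = 14$)
$W m{\left(17 \right)} = 14 \left(- 594 \cdot 17^{2}\right) = 14 \left(\left(-594\right) 289\right) = 14 \left(-171666\right) = -2403324$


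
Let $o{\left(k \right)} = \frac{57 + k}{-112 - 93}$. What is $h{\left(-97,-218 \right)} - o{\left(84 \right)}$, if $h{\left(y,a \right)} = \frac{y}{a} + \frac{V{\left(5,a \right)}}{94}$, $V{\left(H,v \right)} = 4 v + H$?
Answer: $- \frac{8496917}{1050215} \approx -8.0906$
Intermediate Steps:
$V{\left(H,v \right)} = H + 4 v$
$o{\left(k \right)} = - \frac{57}{205} - \frac{k}{205}$ ($o{\left(k \right)} = \frac{57 + k}{-205} = \left(57 + k\right) \left(- \frac{1}{205}\right) = - \frac{57}{205} - \frac{k}{205}$)
$h{\left(y,a \right)} = \frac{5}{94} + \frac{2 a}{47} + \frac{y}{a}$ ($h{\left(y,a \right)} = \frac{y}{a} + \frac{5 + 4 a}{94} = \frac{y}{a} + \left(5 + 4 a\right) \frac{1}{94} = \frac{y}{a} + \left(\frac{5}{94} + \frac{2 a}{47}\right) = \frac{5}{94} + \frac{2 a}{47} + \frac{y}{a}$)
$h{\left(-97,-218 \right)} - o{\left(84 \right)} = \frac{-97 + \frac{1}{94} \left(-218\right) \left(5 + 4 \left(-218\right)\right)}{-218} - \left(- \frac{57}{205} - \frac{84}{205}\right) = - \frac{-97 + \frac{1}{94} \left(-218\right) \left(5 - 872\right)}{218} - \left(- \frac{57}{205} - \frac{84}{205}\right) = - \frac{-97 + \frac{1}{94} \left(-218\right) \left(-867\right)}{218} - - \frac{141}{205} = - \frac{-97 + \frac{94503}{47}}{218} + \frac{141}{205} = \left(- \frac{1}{218}\right) \frac{89944}{47} + \frac{141}{205} = - \frac{44972}{5123} + \frac{141}{205} = - \frac{8496917}{1050215}$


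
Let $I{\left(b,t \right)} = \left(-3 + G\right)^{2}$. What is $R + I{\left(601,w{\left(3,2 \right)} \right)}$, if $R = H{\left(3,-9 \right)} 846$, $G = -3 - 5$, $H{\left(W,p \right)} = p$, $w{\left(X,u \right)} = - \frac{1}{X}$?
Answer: $-7493$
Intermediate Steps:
$G = -8$ ($G = -3 - 5 = -8$)
$R = -7614$ ($R = \left(-9\right) 846 = -7614$)
$I{\left(b,t \right)} = 121$ ($I{\left(b,t \right)} = \left(-3 - 8\right)^{2} = \left(-11\right)^{2} = 121$)
$R + I{\left(601,w{\left(3,2 \right)} \right)} = -7614 + 121 = -7493$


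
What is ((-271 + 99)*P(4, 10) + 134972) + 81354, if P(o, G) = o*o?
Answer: 213574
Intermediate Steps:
P(o, G) = o²
((-271 + 99)*P(4, 10) + 134972) + 81354 = ((-271 + 99)*4² + 134972) + 81354 = (-172*16 + 134972) + 81354 = (-2752 + 134972) + 81354 = 132220 + 81354 = 213574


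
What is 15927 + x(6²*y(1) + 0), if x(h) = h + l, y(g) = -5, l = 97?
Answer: 15844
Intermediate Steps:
x(h) = 97 + h (x(h) = h + 97 = 97 + h)
15927 + x(6²*y(1) + 0) = 15927 + (97 + (6²*(-5) + 0)) = 15927 + (97 + (36*(-5) + 0)) = 15927 + (97 + (-180 + 0)) = 15927 + (97 - 180) = 15927 - 83 = 15844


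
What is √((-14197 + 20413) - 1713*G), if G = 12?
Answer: 2*I*√3585 ≈ 119.75*I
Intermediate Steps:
√((-14197 + 20413) - 1713*G) = √((-14197 + 20413) - 1713*12) = √(6216 - 20556) = √(-14340) = 2*I*√3585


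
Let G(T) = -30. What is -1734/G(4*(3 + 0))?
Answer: 289/5 ≈ 57.800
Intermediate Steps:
-1734/G(4*(3 + 0)) = -1734/(-30) = -1734*(-1/30) = 289/5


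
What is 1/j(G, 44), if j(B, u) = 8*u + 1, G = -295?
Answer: 1/353 ≈ 0.0028329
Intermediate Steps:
j(B, u) = 1 + 8*u
1/j(G, 44) = 1/(1 + 8*44) = 1/(1 + 352) = 1/353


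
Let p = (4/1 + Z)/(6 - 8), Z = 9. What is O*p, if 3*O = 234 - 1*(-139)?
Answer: -4849/6 ≈ -808.17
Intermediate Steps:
O = 373/3 (O = (234 - 1*(-139))/3 = (234 + 139)/3 = (1/3)*373 = 373/3 ≈ 124.33)
p = -13/2 (p = (4/1 + 9)/(6 - 8) = (4*1 + 9)/(-2) = (4 + 9)*(-1/2) = 13*(-1/2) = -13/2 ≈ -6.5000)
O*p = (373/3)*(-13/2) = -4849/6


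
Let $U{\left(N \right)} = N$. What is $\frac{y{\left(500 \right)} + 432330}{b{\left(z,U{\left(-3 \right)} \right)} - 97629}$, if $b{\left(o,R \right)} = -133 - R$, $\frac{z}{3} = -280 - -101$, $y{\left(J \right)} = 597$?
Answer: $- \frac{432927}{97759} \approx -4.4285$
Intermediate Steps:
$z = -537$ ($z = 3 \left(-280 - -101\right) = 3 \left(-280 + 101\right) = 3 \left(-179\right) = -537$)
$\frac{y{\left(500 \right)} + 432330}{b{\left(z,U{\left(-3 \right)} \right)} - 97629} = \frac{597 + 432330}{\left(-133 - -3\right) - 97629} = \frac{432927}{\left(-133 + 3\right) - 97629} = \frac{432927}{-130 - 97629} = \frac{432927}{-97759} = 432927 \left(- \frac{1}{97759}\right) = - \frac{432927}{97759}$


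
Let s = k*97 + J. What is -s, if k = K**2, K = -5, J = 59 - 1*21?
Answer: -2463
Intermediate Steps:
J = 38 (J = 59 - 21 = 38)
k = 25 (k = (-5)**2 = 25)
s = 2463 (s = 25*97 + 38 = 2425 + 38 = 2463)
-s = -1*2463 = -2463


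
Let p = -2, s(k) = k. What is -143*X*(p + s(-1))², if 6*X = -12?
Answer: 2574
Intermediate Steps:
X = -2 (X = (⅙)*(-12) = -2)
-143*X*(p + s(-1))² = -(-286)*(-2 - 1)² = -(-286)*(-3)² = -(-286)*9 = -143*(-18) = 2574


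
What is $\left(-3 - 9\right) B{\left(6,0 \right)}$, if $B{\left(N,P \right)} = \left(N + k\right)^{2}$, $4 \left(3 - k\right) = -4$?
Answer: $-1200$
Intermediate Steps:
$k = 4$ ($k = 3 - -1 = 3 + 1 = 4$)
$B{\left(N,P \right)} = \left(4 + N\right)^{2}$ ($B{\left(N,P \right)} = \left(N + 4\right)^{2} = \left(4 + N\right)^{2}$)
$\left(-3 - 9\right) B{\left(6,0 \right)} = \left(-3 - 9\right) \left(4 + 6\right)^{2} = - 12 \cdot 10^{2} = \left(-12\right) 100 = -1200$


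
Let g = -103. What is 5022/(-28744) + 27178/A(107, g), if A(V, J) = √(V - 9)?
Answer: -2511/14372 + 13589*√2/7 ≈ 2745.2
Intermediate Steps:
A(V, J) = √(-9 + V)
5022/(-28744) + 27178/A(107, g) = 5022/(-28744) + 27178/(√(-9 + 107)) = 5022*(-1/28744) + 27178/(√98) = -2511/14372 + 27178/((7*√2)) = -2511/14372 + 27178*(√2/14) = -2511/14372 + 13589*√2/7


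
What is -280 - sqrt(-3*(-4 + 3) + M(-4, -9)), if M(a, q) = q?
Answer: -280 - I*sqrt(6) ≈ -280.0 - 2.4495*I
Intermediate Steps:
-280 - sqrt(-3*(-4 + 3) + M(-4, -9)) = -280 - sqrt(-3*(-4 + 3) - 9) = -280 - sqrt(-3*(-1) - 9) = -280 - sqrt(3 - 9) = -280 - sqrt(-6) = -280 - I*sqrt(6)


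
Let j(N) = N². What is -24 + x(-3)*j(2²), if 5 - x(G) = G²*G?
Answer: 488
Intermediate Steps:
x(G) = 5 - G³ (x(G) = 5 - G²*G = 5 - G³)
-24 + x(-3)*j(2²) = -24 + (5 - 1*(-3)³)*(2²)² = -24 + (5 - 1*(-27))*4² = -24 + (5 + 27)*16 = -24 + 32*16 = -24 + 512 = 488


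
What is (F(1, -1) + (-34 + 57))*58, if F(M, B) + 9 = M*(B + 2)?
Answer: 870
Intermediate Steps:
F(M, B) = -9 + M*(2 + B) (F(M, B) = -9 + M*(B + 2) = -9 + M*(2 + B))
(F(1, -1) + (-34 + 57))*58 = ((-9 + 2*1 - 1*1) + (-34 + 57))*58 = ((-9 + 2 - 1) + 23)*58 = (-8 + 23)*58 = 15*58 = 870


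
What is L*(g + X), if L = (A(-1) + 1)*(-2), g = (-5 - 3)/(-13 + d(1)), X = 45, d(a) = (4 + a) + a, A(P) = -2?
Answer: 646/7 ≈ 92.286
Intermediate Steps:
d(a) = 4 + 2*a
g = 8/7 (g = (-5 - 3)/(-13 + (4 + 2*1)) = -8/(-13 + (4 + 2)) = -8/(-13 + 6) = -8/(-7) = -8*(-⅐) = 8/7 ≈ 1.1429)
L = 2 (L = (-2 + 1)*(-2) = -1*(-2) = 2)
L*(g + X) = 2*(8/7 + 45) = 2*(323/7) = 646/7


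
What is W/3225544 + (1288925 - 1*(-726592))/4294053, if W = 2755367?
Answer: 6110943566233/4616885629944 ≈ 1.3236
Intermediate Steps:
W/3225544 + (1288925 - 1*(-726592))/4294053 = 2755367/3225544 + (1288925 - 1*(-726592))/4294053 = 2755367*(1/3225544) + (1288925 + 726592)*(1/4294053) = 2755367/3225544 + 2015517*(1/4294053) = 2755367/3225544 + 671839/1431351 = 6110943566233/4616885629944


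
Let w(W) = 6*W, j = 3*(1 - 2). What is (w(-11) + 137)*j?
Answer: -213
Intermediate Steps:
j = -3 (j = 3*(-1) = -3)
(w(-11) + 137)*j = (6*(-11) + 137)*(-3) = (-66 + 137)*(-3) = 71*(-3) = -213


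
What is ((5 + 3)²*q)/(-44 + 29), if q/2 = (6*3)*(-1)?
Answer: 768/5 ≈ 153.60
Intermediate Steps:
q = -36 (q = 2*((6*3)*(-1)) = 2*(18*(-1)) = 2*(-18) = -36)
((5 + 3)²*q)/(-44 + 29) = ((5 + 3)²*(-36))/(-44 + 29) = (8²*(-36))/(-15) = (64*(-36))*(-1/15) = -2304*(-1/15) = 768/5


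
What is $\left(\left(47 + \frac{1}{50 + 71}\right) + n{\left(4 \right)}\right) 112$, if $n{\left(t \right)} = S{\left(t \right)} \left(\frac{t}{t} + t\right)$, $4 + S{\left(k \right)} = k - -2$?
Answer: $\frac{772576}{121} \approx 6384.9$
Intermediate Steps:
$S{\left(k \right)} = -2 + k$ ($S{\left(k \right)} = -4 + \left(k - -2\right) = -4 + \left(k + 2\right) = -4 + \left(2 + k\right) = -2 + k$)
$n{\left(t \right)} = \left(1 + t\right) \left(-2 + t\right)$ ($n{\left(t \right)} = \left(-2 + t\right) \left(\frac{t}{t} + t\right) = \left(-2 + t\right) \left(1 + t\right) = \left(1 + t\right) \left(-2 + t\right)$)
$\left(\left(47 + \frac{1}{50 + 71}\right) + n{\left(4 \right)}\right) 112 = \left(\left(47 + \frac{1}{50 + 71}\right) + \left(1 + 4\right) \left(-2 + 4\right)\right) 112 = \left(\left(47 + \frac{1}{121}\right) + 5 \cdot 2\right) 112 = \left(\left(47 + \frac{1}{121}\right) + 10\right) 112 = \left(\frac{5688}{121} + 10\right) 112 = \frac{6898}{121} \cdot 112 = \frac{772576}{121}$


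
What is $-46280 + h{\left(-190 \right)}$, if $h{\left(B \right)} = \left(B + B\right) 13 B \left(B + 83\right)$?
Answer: $-100476480$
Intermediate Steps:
$h{\left(B \right)} = 26 B^{2} \left(83 + B\right)$ ($h{\left(B \right)} = 2 B 13 B \left(83 + B\right) = 26 B^{2} \left(83 + B\right)$)
$-46280 + h{\left(-190 \right)} = -46280 + 26 \left(-190\right)^{2} \left(83 - 190\right) = -46280 + 26 \cdot 36100 \left(-107\right) = -46280 - 100430200 = -100476480$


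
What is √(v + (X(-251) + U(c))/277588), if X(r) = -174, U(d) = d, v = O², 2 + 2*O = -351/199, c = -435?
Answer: √802638386599/476207 ≈ 1.8813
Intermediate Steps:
O = -749/398 (O = -1 + (-351/199)/2 = -1 + (-351*1/199)/2 = -1 + (½)*(-351/199) = -1 - 351/398 = -749/398 ≈ -1.8819)
v = 561001/158404 (v = (-749/398)² = 561001/158404 ≈ 3.5416)
√(v + (X(-251) + U(c))/277588) = √(561001/158404 + (-174 - 435)/277588) = √(561001/158404 - 609*1/277588) = √(561001/158404 - 21/9572) = √(335410943/94765193) = √802638386599/476207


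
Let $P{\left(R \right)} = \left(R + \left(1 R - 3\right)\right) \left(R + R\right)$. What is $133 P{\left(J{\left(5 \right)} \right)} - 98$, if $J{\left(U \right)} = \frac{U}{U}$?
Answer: $-364$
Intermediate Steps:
$J{\left(U \right)} = 1$
$P{\left(R \right)} = 2 R \left(-3 + 2 R\right)$ ($P{\left(R \right)} = \left(R + \left(R - 3\right)\right) 2 R = \left(R + \left(-3 + R\right)\right) 2 R = \left(-3 + 2 R\right) 2 R = 2 R \left(-3 + 2 R\right)$)
$133 P{\left(J{\left(5 \right)} \right)} - 98 = 133 \cdot 2 \cdot 1 \left(-3 + 2 \cdot 1\right) - 98 = 133 \cdot 2 \cdot 1 \left(-3 + 2\right) - 98 = 133 \cdot 2 \cdot 1 \left(-1\right) - 98 = 133 \left(-2\right) - 98 = -266 - 98 = -364$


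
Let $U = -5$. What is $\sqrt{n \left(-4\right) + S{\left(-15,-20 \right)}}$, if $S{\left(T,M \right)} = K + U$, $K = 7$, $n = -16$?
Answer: $\sqrt{66} \approx 8.124$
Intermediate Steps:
$S{\left(T,M \right)} = 2$ ($S{\left(T,M \right)} = 7 - 5 = 2$)
$\sqrt{n \left(-4\right) + S{\left(-15,-20 \right)}} = \sqrt{\left(-16\right) \left(-4\right) + 2} = \sqrt{64 + 2} = \sqrt{66}$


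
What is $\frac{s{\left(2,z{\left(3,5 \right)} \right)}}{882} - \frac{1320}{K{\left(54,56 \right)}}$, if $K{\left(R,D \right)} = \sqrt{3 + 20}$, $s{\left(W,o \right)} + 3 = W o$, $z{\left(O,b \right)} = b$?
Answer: $\frac{1}{126} - \frac{1320 \sqrt{23}}{23} \approx -275.23$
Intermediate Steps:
$s{\left(W,o \right)} = -3 + W o$
$K{\left(R,D \right)} = \sqrt{23}$
$\frac{s{\left(2,z{\left(3,5 \right)} \right)}}{882} - \frac{1320}{K{\left(54,56 \right)}} = \frac{-3 + 2 \cdot 5}{882} - \frac{1320}{\sqrt{23}} = \left(-3 + 10\right) \frac{1}{882} - 1320 \frac{\sqrt{23}}{23} = 7 \cdot \frac{1}{882} - \frac{1320 \sqrt{23}}{23} = \frac{1}{126} - \frac{1320 \sqrt{23}}{23}$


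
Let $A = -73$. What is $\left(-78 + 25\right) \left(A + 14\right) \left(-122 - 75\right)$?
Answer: $-616019$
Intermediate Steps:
$\left(-78 + 25\right) \left(A + 14\right) \left(-122 - 75\right) = \left(-78 + 25\right) \left(-73 + 14\right) \left(-122 - 75\right) = \left(-53\right) \left(-59\right) \left(-197\right) = 3127 \left(-197\right) = -616019$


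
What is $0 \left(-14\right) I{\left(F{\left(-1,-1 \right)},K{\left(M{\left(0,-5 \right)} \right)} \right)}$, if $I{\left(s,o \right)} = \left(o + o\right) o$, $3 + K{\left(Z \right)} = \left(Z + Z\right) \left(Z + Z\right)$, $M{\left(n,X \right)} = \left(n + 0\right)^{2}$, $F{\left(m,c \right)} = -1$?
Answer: $0$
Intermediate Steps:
$M{\left(n,X \right)} = n^{2}$
$K{\left(Z \right)} = -3 + 4 Z^{2}$ ($K{\left(Z \right)} = -3 + \left(Z + Z\right) \left(Z + Z\right) = -3 + 2 Z 2 Z = -3 + 4 Z^{2}$)
$I{\left(s,o \right)} = 2 o^{2}$ ($I{\left(s,o \right)} = 2 o o = 2 o^{2}$)
$0 \left(-14\right) I{\left(F{\left(-1,-1 \right)},K{\left(M{\left(0,-5 \right)} \right)} \right)} = 0 \left(-14\right) 2 \left(-3 + 4 \left(0^{2}\right)^{2}\right)^{2} = 0 \cdot 2 \left(-3 + 4 \cdot 0^{2}\right)^{2} = 0 \cdot 2 \left(-3 + 4 \cdot 0\right)^{2} = 0 \cdot 2 \left(-3 + 0\right)^{2} = 0 \cdot 2 \left(-3\right)^{2} = 0 \cdot 2 \cdot 9 = 0 \cdot 18 = 0$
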